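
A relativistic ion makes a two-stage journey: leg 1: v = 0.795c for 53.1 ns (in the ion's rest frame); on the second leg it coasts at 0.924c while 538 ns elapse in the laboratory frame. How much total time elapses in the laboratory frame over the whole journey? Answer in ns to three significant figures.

Δt = 626 ns

Leg 1: γ = 1/√(1 − 0.795²) = 1/√0.3680 = 1.649; Δt_1 = 1.649 × 53.1 = 87.54 ns.
Leg 2: 538 ns is already measured in the laboratory frame.
Total: 87.54 + 538.0 ns.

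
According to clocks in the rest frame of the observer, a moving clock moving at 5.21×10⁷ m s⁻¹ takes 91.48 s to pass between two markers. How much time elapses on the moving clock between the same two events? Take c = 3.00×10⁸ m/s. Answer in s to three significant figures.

β = 5.21×10⁷/3.00×10⁸ = 0.1737; γ = 1/√(1 − 0.1737²) = 1.015
The interval measured in the rest frame of the observer is the dilated one; the clock on the moving clock measures the proper time τ = Δt/γ = 91.48/1.015 s.

τ = 90.1 s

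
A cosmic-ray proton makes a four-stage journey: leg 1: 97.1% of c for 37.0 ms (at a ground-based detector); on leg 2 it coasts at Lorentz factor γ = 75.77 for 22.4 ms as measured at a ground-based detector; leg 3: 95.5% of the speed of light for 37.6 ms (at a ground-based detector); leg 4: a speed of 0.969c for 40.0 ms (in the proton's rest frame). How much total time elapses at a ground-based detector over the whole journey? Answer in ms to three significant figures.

Δt = 259 ms

Leg 1: 37.0 ms is already measured at a ground-based detector.
Leg 2: 22.4 ms is already measured at a ground-based detector.
Leg 3: 37.6 ms is already measured at a ground-based detector.
Leg 4: γ = 1/√(1 − 0.969²) = 1/√0.06104 = 4.048; Δt_4 = 4.048 × 40.0 = 161.9 ms.
Total: 37.00 + 22.40 + 37.60 + 161.9 ms.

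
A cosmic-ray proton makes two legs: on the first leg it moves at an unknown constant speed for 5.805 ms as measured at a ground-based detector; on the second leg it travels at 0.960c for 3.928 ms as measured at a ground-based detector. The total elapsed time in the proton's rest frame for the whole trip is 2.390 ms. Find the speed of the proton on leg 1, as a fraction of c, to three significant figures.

β = 0.975

Leg 1: speed unknown; τ_1 = 5.805/γ_1.
Leg 2: γ = 1/√(1 − 0.960²) = 25/7 ≈ 3.571; τ_2 = 3.928/3.571 = 1.100 ms.
Total proper time: τ_1 + 1.100 = 2.390, so τ_1 = 2.390 − 1.100 = 1.290 ms.
γ_1 = 5.805/1.290 = 4.499; β = √(1 − 1/γ²) = √0.9506.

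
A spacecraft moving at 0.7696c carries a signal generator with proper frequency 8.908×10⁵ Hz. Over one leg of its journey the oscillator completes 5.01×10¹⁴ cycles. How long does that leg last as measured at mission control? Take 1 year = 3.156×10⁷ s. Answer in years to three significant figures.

γ = 1/√(1 − 0.7696²) = 1/√0.4077 = 1.566
Proper time for N cycles: τ = N/f = 5.01×10¹⁴/(8.908×10⁵) = 5.624×10⁸ s = 17.82 years.
Lab-frame duration Δt = γτ = 1.566 × 17.82 = 27.91 years.

Δt = 27.9 years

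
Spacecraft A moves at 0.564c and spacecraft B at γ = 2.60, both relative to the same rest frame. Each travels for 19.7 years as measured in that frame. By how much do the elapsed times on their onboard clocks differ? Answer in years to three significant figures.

|τ_A − τ_B| = 8.69 years

A: γ = 1/√(1 − 0.564²) = 1/√0.6819 = 1.211; τ_A = 19.7/1.211 = 16.27 years.
B: γ = 2.60; τ_B = 19.7/2.600 = 7.577 years.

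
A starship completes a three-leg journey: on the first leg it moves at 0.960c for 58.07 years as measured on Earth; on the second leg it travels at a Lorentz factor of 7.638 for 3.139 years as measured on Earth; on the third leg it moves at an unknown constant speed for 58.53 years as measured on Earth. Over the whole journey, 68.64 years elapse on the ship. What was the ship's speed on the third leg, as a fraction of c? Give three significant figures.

β = 0.460

Leg 1: γ = 1/√(1 − 0.960²) = 25/7 ≈ 3.571; τ_1 = 58.07/3.571 = 16.26 years.
Leg 2: γ = 7.638; τ_2 = 3.139/7.638 = 0.4110 years.
Leg 3: speed unknown; τ_3 = 58.53/γ_3.
Total proper time: 16.26 + 0.4110 + τ_3 = 68.64, so τ_3 = 68.64 − 16.67 = 51.97 years.
γ_3 = 58.53/51.97 = 1.126; β = √(1 − 1/γ²) = √0.2116.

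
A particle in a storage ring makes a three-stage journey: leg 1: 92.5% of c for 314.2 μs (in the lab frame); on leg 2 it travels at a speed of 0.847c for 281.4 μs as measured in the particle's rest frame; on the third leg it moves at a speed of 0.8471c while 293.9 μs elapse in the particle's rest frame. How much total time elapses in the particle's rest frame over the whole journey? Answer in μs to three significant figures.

Leg 1: β = 0.925; γ = 1/√(1 − 0.925²) = 1/√0.1444 = 2.632; τ_1 = 314.2/2.632 = 119.4 μs.
Leg 2: 281.4 μs is already measured in the particle's rest frame.
Leg 3: 293.9 μs is already measured in the particle's rest frame.
Total: 119.4 + 281.4 + 293.9 μs.

τ = 695 μs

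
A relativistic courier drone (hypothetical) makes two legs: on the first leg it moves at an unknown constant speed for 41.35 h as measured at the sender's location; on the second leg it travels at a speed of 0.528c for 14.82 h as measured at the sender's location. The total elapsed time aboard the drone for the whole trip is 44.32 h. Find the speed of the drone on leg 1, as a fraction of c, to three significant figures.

β = 0.641

Leg 1: speed unknown; τ_1 = 41.35/γ_1.
Leg 2: γ = 1/√(1 − 0.528²) = 1/√0.7212 = 1.178; τ_2 = 14.82/1.178 = 12.59 h.
Total proper time: τ_1 + 12.59 = 44.32, so τ_1 = 44.32 − 12.59 = 31.73 h.
γ_1 = 41.35/31.73 = 1.303; β = √(1 − 1/γ²) = √0.4110.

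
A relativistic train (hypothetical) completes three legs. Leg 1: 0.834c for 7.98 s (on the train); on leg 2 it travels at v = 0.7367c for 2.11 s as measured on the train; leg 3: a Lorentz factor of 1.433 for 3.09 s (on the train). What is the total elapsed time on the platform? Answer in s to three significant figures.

Leg 1: γ = 1/√(1 − 0.834²) = 1/√0.3044 = 1.812; Δt_1 = 1.812 × 7.98 = 14.46 s.
Leg 2: γ = 1/√(1 − 0.7367²) = 1/√0.4573 = 1.479; Δt_2 = 1.479 × 2.11 = 3.120 s.
Leg 3: γ = 1.433; Δt_3 = 1.433 × 3.09 = 4.428 s.
Total: 14.46 + 3.120 + 4.428 s.

Δt = 22.0 s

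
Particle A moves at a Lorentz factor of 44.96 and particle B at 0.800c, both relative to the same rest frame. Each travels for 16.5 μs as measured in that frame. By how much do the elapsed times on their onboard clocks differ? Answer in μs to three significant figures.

A: γ = 44.96; τ_A = 16.5/44.96 = 0.3670 μs.
B: γ = 1/√(1 − 0.800²) = 5/3 ≈ 1.667; τ_B = 16.5/1.667 = 9.900 μs.

|τ_A − τ_B| = 9.53 μs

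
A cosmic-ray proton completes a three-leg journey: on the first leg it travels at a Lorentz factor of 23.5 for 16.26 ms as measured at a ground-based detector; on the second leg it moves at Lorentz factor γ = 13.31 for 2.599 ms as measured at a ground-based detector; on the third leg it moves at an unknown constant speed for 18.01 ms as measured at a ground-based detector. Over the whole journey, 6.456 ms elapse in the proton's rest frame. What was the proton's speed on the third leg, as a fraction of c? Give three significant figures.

Leg 1: γ = 23.5; τ_1 = 16.26/23.50 = 0.6919 ms.
Leg 2: γ = 13.31; τ_2 = 2.599/13.31 = 0.1953 ms.
Leg 3: speed unknown; τ_3 = 18.01/γ_3.
Total proper time: 0.6919 + 0.1953 + τ_3 = 6.456, so τ_3 = 6.456 − 0.8872 = 5.569 ms.
γ_3 = 18.01/5.569 = 3.234; β = √(1 − 1/γ²) = √0.9044.

β = 0.951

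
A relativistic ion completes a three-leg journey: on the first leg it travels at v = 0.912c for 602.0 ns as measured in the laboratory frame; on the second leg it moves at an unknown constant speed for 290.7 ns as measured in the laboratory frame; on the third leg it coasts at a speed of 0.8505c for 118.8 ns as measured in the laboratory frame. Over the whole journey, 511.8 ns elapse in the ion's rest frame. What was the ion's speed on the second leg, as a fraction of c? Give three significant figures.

Leg 1: γ = 1/√(1 − 0.912²) = 1/√0.1683 = 2.438; τ_1 = 602.0/2.438 = 246.9 ns.
Leg 2: speed unknown; τ_2 = 290.7/γ_2.
Leg 3: γ = 1/√(1 − 0.8505²) = 1/√0.2766 = 1.901; τ_3 = 118.8/1.901 = 62.49 ns.
Total proper time: 246.9 + τ_2 + 62.49 = 511.8, so τ_2 = 511.8 − 309.4 = 202.4 ns.
γ_2 = 290.7/202.4 = 1.436; β = √(1 − 1/γ²) = √0.5153.

β = 0.718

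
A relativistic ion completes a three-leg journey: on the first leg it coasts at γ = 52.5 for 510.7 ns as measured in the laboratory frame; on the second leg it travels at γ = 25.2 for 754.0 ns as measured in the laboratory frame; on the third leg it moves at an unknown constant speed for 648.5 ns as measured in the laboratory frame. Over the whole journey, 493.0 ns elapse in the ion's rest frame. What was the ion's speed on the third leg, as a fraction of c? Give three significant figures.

β = 0.715

Leg 1: γ = 52.5; τ_1 = 510.7/52.50 = 9.728 ns.
Leg 2: γ = 25.2; τ_2 = 754.0/25.20 = 29.92 ns.
Leg 3: speed unknown; τ_3 = 648.5/γ_3.
Total proper time: 9.728 + 29.92 + τ_3 = 493.0, so τ_3 = 493.0 − 39.65 = 453.4 ns.
γ_3 = 648.5/453.4 = 1.430; β = √(1 − 1/γ²) = √0.5113.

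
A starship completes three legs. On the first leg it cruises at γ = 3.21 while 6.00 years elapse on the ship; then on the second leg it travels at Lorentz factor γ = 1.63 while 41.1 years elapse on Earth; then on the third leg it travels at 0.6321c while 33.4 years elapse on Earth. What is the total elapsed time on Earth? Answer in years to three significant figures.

Δt = 93.8 years

Leg 1: γ = 3.21; Δt_1 = 3.210 × 6.00 = 19.26 years.
Leg 2: 41.1 years is already measured on Earth.
Leg 3: 33.4 years is already measured on Earth.
Total: 19.26 + 41.10 + 33.40 years.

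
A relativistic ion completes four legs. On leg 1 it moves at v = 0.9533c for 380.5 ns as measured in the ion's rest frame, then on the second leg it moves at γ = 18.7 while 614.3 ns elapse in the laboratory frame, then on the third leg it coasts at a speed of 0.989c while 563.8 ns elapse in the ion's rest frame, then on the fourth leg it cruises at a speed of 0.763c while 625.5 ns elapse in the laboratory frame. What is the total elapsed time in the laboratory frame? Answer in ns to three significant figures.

Δt = 6310 ns

Leg 1: γ = 1/√(1 − 0.9533²) = 1/√0.09122 = 3.311; Δt_1 = 3.311 × 380.5 = 1260 ns.
Leg 2: 614.3 ns is already measured in the laboratory frame.
Leg 3: γ = 1/√(1 − 0.989²) = 1/√0.02188 = 6.761; Δt_3 = 6.761 × 563.8 = 3812 ns.
Leg 4: 625.5 ns is already measured in the laboratory frame.
Total: 1260 + 614.3 + 3812 + 625.5 ns.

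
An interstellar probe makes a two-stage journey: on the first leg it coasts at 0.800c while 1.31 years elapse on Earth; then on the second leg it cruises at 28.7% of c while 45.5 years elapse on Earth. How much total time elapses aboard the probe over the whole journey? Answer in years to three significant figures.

τ = 44.4 years

Leg 1: γ = 1/√(1 − 0.800²) = 5/3 ≈ 1.667; τ_1 = 1.31/1.667 = 0.7860 years.
Leg 2: β = 0.287; γ = 1/√(1 − 0.287²) = 1/√0.9176 = 1.044; τ_2 = 45.5/1.044 = 43.59 years.
Total: 0.7860 + 43.59 years.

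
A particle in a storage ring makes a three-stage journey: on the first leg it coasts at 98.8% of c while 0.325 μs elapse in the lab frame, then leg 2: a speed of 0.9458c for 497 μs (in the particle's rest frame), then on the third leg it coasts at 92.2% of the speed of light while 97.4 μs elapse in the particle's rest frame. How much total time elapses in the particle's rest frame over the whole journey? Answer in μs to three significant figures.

τ = 594 μs

Leg 1: β = 0.988; γ = 1/√(1 − 0.988²) = 1/√0.02386 = 6.474; τ_1 = 0.325/6.474 = 0.05020 μs.
Leg 2: 497 μs is already measured in the particle's rest frame.
Leg 3: 97.4 μs is already measured in the particle's rest frame.
Total: 0.05020 + 497.0 + 97.40 μs.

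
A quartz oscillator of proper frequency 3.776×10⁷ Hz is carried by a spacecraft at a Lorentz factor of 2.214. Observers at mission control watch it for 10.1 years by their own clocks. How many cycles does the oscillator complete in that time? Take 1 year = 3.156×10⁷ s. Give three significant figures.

N = 5.44×10¹⁵

γ = 2.214
During 10.1 years of lab time, the oscillator's proper time advances by τ = Δt/γ = 10.1/2.214 = 4.562 years = 1.440×10⁸ s.
N = f × τ = 3.776×10⁷ × 1.440×10⁸ = 5.436×10¹⁵.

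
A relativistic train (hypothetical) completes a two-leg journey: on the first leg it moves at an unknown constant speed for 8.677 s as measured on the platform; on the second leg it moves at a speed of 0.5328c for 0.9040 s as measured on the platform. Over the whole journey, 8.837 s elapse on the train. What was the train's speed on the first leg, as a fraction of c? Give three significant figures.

β = 0.367

Leg 1: speed unknown; τ_1 = 8.677/γ_1.
Leg 2: γ = 1/√(1 − 0.5328²) = 1/√0.7161 = 1.182; τ_2 = 0.9040/1.182 = 0.7650 s.
Total proper time: τ_1 + 0.7650 = 8.837, so τ_1 = 8.837 − 0.7650 = 8.072 s.
γ_1 = 8.677/8.072 = 1.075; β = √(1 − 1/γ²) = √0.1346.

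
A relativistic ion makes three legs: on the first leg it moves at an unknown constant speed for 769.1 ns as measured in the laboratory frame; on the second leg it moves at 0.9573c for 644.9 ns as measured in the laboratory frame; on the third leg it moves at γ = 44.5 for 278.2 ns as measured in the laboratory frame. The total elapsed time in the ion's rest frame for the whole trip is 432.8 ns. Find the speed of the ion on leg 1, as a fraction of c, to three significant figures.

Leg 1: speed unknown; τ_1 = 769.1/γ_1.
Leg 2: γ = 1/√(1 − 0.9573²) = 1/√0.08358 = 3.459; τ_2 = 644.9/3.459 = 186.4 ns.
Leg 3: γ = 44.5; τ_3 = 278.2/44.50 = 6.252 ns.
Total proper time: τ_1 + 186.4 + 6.252 = 432.8, so τ_1 = 432.8 − 192.7 = 240.1 ns.
γ_1 = 769.1/240.1 = 3.203; β = √(1 − 1/γ²) = √0.9025.

β = 0.950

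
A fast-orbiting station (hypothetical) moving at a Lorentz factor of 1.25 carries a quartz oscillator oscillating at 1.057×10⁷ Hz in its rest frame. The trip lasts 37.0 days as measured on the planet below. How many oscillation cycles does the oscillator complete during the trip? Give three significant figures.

N = 2.70×10¹³

γ = 1.25
The oscillator's own cycle count is N = f × τ where τ is the proper time aboard the station. τ = Δt/γ = 37.0/1.250 = 29.60 days = 2.557×10⁶ s.
N = 1.057×10⁷ × 2.557×10⁶ = 2.703×10¹³.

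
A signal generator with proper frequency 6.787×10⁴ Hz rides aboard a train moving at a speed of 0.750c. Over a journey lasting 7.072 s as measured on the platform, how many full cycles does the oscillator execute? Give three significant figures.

γ = 1/√(1 − 0.750²) = 1/√0.4375 = 1.512
The oscillator's own cycle count is N = f × τ where τ is the proper time on the train. τ = Δt/γ = 7.072/1.512 = 4.678 s = 4.678×10⁰ s.
N = 6.787×10⁴ × 4.678×10⁰ = 3.175×10⁵.

N = 3.17×10⁵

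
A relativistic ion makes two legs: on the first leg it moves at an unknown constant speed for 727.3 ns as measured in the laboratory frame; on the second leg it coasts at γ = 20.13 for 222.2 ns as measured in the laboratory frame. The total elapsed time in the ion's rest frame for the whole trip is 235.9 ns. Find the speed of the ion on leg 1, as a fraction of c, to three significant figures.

Leg 1: speed unknown; τ_1 = 727.3/γ_1.
Leg 2: γ = 20.13; τ_2 = 222.2/20.13 = 11.04 ns.
Total proper time: τ_1 + 11.04 = 235.9, so τ_1 = 235.9 − 11.04 = 224.9 ns.
γ_1 = 727.3/224.9 = 3.234; β = √(1 − 1/γ²) = √0.9044.

β = 0.951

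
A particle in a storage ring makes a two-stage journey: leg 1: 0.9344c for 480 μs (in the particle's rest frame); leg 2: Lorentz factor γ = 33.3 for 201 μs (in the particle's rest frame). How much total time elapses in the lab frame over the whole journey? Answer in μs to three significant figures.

Leg 1: γ = 1/√(1 − 0.9344²) = 1/√0.1269 = 2.807; Δt_1 = 2.807 × 480 = 1347 μs.
Leg 2: γ = 33.3; Δt_2 = 33.30 × 201 = 6693 μs.
Total: 1347 + 6693 μs.

Δt = 8040 μs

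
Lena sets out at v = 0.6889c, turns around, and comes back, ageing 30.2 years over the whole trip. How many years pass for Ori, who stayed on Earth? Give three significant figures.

Δt = 41.7 years

γ = 1/√(1 − 0.6889²) = 1/√0.5254 = 1.380
Earth-frame duration is the dilated interval: Δt = γτ = 1.380 × 30.2 years.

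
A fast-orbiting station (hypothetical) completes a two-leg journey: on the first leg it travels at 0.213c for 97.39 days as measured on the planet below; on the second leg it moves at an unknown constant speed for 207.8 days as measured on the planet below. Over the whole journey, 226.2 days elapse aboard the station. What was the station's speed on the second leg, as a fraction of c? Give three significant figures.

Leg 1: γ = 1/√(1 − 0.213²) = 1/√0.9546 = 1.023; τ_1 = 97.39/1.023 = 95.16 days.
Leg 2: speed unknown; τ_2 = 207.8/γ_2.
Total proper time: 95.16 + τ_2 = 226.2, so τ_2 = 226.2 − 95.16 = 131.0 days.
γ_2 = 207.8/131.0 = 1.586; β = √(1 − 1/γ²) = √0.6023.

β = 0.776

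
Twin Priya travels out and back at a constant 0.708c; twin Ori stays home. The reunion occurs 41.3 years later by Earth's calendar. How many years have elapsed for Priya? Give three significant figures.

γ = 1/√(1 − 0.708²) = 1/√0.4987 = 1.416
Priya's clock measures proper time along the trip: τ = Δt/γ = 41.3/1.416 years.

τ = 29.2 years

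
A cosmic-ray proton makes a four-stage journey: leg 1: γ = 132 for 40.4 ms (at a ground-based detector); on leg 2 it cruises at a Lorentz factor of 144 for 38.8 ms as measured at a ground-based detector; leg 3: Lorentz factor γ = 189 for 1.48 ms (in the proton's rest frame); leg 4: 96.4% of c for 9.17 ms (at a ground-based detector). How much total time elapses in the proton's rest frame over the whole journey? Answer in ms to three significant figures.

Leg 1: γ = 132; τ_1 = 40.4/132.0 = 0.3061 ms.
Leg 2: γ = 144; τ_2 = 38.8/144.0 = 0.2694 ms.
Leg 3: 1.48 ms is already measured in the proton's rest frame.
Leg 4: β = 0.964; γ = 1/√(1 − 0.964²) = 1/√0.07070 = 3.761; τ_4 = 9.17/3.761 = 2.438 ms.
Total: 0.3061 + 0.2694 + 1.480 + 2.438 ms.

τ = 4.49 ms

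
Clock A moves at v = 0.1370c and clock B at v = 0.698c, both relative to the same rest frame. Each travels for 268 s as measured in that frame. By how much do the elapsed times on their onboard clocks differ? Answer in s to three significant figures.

A: γ = 1/√(1 − 0.1370²) = 1/√0.9812 = 1.010; τ_A = 268/1.010 = 265.5 s.
B: γ = 1/√(1 − 0.698²) = 1/√0.5128 = 1.396; τ_B = 268/1.396 = 191.9 s.

|τ_A − τ_B| = 73.6 s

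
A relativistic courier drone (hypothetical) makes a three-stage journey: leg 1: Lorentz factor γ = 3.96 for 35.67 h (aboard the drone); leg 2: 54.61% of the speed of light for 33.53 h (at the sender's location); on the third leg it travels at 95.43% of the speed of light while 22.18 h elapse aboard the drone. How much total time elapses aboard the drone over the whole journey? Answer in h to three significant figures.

Leg 1: 35.67 h is already measured aboard the drone.
Leg 2: β = 0.5461; γ = 1/√(1 − 0.5461²) = 1/√0.7018 = 1.194; τ_2 = 33.53/1.194 = 28.09 h.
Leg 3: 22.18 h is already measured aboard the drone.
Total: 35.67 + 28.09 + 22.18 h.

τ = 85.9 h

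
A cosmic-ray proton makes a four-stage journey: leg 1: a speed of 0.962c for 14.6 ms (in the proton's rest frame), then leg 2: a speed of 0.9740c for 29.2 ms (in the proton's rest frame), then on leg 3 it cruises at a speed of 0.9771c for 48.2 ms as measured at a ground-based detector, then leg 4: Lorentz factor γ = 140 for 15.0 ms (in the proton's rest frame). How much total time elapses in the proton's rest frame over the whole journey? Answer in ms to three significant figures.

Leg 1: 14.6 ms is already measured in the proton's rest frame.
Leg 2: 29.2 ms is already measured in the proton's rest frame.
Leg 3: γ = 1/√(1 − 0.9771²) = 1/√0.04528 = 4.700; τ_3 = 48.2/4.700 = 10.26 ms.
Leg 4: 15.0 ms is already measured in the proton's rest frame.
Total: 14.60 + 29.20 + 10.26 + 15.00 ms.

τ = 69.1 ms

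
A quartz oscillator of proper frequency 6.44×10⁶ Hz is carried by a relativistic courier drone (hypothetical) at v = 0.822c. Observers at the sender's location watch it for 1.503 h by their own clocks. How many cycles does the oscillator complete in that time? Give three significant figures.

N = 1.98×10¹⁰

γ = 1/√(1 − 0.822²) = 1/√0.3243 = 1.756
During 1.503 h of lab time, the oscillator's proper time advances by τ = Δt/γ = 1.503/1.756 = 0.8559 h = 3.081×10³ s.
N = f × τ = 6.44×10⁶ × 3.081×10³ = 1.984×10¹⁰.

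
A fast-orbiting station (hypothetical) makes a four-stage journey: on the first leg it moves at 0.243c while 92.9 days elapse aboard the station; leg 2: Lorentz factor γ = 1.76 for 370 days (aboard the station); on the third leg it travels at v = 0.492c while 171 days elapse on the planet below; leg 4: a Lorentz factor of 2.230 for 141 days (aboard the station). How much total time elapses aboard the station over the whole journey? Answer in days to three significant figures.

Leg 1: 92.9 days is already measured aboard the station.
Leg 2: 370 days is already measured aboard the station.
Leg 3: γ = 1/√(1 − 0.492²) = 1/√0.7579 = 1.149; τ_3 = 171/1.149 = 148.9 days.
Leg 4: 141 days is already measured aboard the station.
Total: 92.90 + 370.0 + 148.9 + 141.0 days.

τ = 753 days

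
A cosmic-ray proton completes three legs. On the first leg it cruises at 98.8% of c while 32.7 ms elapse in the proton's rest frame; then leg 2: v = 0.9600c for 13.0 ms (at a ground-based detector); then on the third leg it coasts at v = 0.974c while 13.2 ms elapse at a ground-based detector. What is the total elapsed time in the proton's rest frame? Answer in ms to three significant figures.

Leg 1: 32.7 ms is already measured in the proton's rest frame.
Leg 2: γ = 1/√(1 − 0.9600²) = 1/√0.07840 = 3.571; τ_2 = 13.0/3.571 = 3.640 ms.
Leg 3: γ = 1/√(1 − 0.974²) = 1/√0.05132 = 4.414; τ_3 = 13.2/4.414 = 2.990 ms.
Total: 32.70 + 3.640 + 2.990 ms.

τ = 39.3 ms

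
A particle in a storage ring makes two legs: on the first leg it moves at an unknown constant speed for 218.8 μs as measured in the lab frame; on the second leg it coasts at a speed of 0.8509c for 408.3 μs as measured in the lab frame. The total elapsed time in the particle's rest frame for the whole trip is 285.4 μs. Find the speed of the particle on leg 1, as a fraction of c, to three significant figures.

β = 0.946

Leg 1: speed unknown; τ_1 = 218.8/γ_1.
Leg 2: γ = 1/√(1 − 0.8509²) = 1/√0.2760 = 1.904; τ_2 = 408.3/1.904 = 214.5 μs.
Total proper time: τ_1 + 214.5 = 285.4, so τ_1 = 285.4 − 214.5 = 70.91 μs.
γ_1 = 218.8/70.91 = 3.086; β = √(1 − 1/γ²) = √0.8950.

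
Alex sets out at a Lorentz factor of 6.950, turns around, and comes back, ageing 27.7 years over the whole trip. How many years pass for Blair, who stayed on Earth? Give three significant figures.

Δt = 193 years

γ = 6.950
Earth-frame duration is the dilated interval: Δt = γτ = 6.950 × 27.7 years.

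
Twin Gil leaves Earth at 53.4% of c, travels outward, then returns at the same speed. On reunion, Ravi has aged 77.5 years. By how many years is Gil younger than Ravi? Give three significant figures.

β = 0.534; γ = 1/√(1 − 0.534²) = 1/√0.7148 = 1.183
Gil's elapsed proper time: τ = 77.5/1.183 = 65.53 years.
Age gap = Δt − τ = 77.5 − 65.53 years.

Δt − τ = 12.0 years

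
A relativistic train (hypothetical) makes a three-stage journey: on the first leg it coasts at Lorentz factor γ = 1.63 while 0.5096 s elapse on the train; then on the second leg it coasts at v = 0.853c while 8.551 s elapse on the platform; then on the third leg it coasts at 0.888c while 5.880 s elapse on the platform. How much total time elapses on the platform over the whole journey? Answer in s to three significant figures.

Leg 1: γ = 1.63; Δt_1 = 1.630 × 0.5096 = 0.8306 s.
Leg 2: 8.551 s is already measured on the platform.
Leg 3: 5.880 s is already measured on the platform.
Total: 0.8306 + 8.551 + 5.880 s.

Δt = 15.3 s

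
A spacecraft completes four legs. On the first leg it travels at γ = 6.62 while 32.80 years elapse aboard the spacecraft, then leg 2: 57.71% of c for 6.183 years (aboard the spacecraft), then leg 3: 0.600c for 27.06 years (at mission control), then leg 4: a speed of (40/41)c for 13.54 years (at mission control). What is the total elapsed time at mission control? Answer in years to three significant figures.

Leg 1: γ = 6.62; Δt_1 = 6.620 × 32.80 = 217.1 years.
Leg 2: β = 0.5771; γ = 1/√(1 − 0.5771²) = 1/√0.6670 = 1.224; Δt_2 = 1.224 × 6.183 = 7.571 years.
Leg 3: 27.06 years is already measured at mission control.
Leg 4: 13.54 years is already measured at mission control.
Total: 217.1 + 7.571 + 27.06 + 13.54 years.

Δt = 265 years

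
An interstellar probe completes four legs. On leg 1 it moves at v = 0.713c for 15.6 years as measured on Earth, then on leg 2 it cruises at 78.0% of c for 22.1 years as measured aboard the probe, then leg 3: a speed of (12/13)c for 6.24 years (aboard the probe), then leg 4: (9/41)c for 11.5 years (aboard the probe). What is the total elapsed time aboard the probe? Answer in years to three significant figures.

Leg 1: γ = 1/√(1 − 0.713²) = 1/√0.4916 = 1.426; τ_1 = 15.6/1.426 = 10.94 years.
Leg 2: 22.1 years is already measured aboard the probe.
Leg 3: 6.24 years is already measured aboard the probe.
Leg 4: 11.5 years is already measured aboard the probe.
Total: 10.94 + 22.10 + 6.240 + 11.50 years.

τ = 50.8 years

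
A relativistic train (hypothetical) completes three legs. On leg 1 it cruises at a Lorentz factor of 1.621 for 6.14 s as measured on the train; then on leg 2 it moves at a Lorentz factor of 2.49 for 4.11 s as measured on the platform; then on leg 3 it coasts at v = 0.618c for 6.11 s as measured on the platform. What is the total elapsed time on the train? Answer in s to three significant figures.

τ = 12.6 s

Leg 1: 6.14 s is already measured on the train.
Leg 2: γ = 2.49; τ_2 = 4.11/2.490 = 1.651 s.
Leg 3: γ = 1/√(1 − 0.618²) = 1/√0.6181 = 1.272; τ_3 = 6.11/1.272 = 4.804 s.
Total: 6.140 + 1.651 + 4.804 s.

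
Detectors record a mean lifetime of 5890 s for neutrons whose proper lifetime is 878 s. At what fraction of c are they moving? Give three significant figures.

γ = Δt/τ₀ = 5890/878 = 6.708
β = √(1 − 1/γ²) = √(1 − 0.02222) = √0.9778

β = 0.989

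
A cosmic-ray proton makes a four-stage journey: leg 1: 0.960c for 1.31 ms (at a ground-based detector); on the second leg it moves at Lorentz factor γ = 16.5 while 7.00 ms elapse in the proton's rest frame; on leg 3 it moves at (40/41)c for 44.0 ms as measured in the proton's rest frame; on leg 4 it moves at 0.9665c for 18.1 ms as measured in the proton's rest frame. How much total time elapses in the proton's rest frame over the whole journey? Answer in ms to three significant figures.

τ = 69.5 ms

Leg 1: γ = 1/√(1 − 0.960²) = 25/7 ≈ 3.571; τ_1 = 1.31/3.571 = 0.3668 ms.
Leg 2: 7.00 ms is already measured in the proton's rest frame.
Leg 3: 44.0 ms is already measured in the proton's rest frame.
Leg 4: 18.1 ms is already measured in the proton's rest frame.
Total: 0.3668 + 7.000 + 44.00 + 18.10 ms.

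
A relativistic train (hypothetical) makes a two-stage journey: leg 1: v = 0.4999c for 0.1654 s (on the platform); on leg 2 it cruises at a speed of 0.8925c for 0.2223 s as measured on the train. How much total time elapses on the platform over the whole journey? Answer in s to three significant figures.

Leg 1: 0.1654 s is already measured on the platform.
Leg 2: γ = 1/√(1 − 0.8925²) = 1/√0.2034 = 2.217; Δt_2 = 2.217 × 0.2223 = 0.4929 s.
Total: 0.1654 + 0.4929 s.

Δt = 0.658 s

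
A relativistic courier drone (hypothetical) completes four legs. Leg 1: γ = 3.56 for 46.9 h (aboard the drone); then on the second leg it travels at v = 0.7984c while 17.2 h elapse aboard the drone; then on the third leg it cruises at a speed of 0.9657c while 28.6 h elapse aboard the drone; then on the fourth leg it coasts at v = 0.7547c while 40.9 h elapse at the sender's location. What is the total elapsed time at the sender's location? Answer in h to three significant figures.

Δt = 347 h

Leg 1: γ = 3.56; Δt_1 = 3.560 × 46.9 = 167.0 h.
Leg 2: γ = 1/√(1 − 0.7984²) = 1/√0.3626 = 1.661; Δt_2 = 1.661 × 17.2 = 28.57 h.
Leg 3: γ = 1/√(1 − 0.9657²) = 1/√0.06742 = 3.851; Δt_3 = 3.851 × 28.6 = 110.1 h.
Leg 4: 40.9 h is already measured at the sender's location.
Total: 167.0 + 28.57 + 110.1 + 40.90 h.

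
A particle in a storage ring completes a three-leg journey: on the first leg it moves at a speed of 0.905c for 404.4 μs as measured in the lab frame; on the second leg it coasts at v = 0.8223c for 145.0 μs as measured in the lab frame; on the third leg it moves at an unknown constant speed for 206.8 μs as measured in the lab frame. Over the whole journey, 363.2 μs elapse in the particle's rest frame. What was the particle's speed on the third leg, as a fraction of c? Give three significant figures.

β = 0.851

Leg 1: γ = 1/√(1 − 0.905²) = 1/√0.1810 = 2.351; τ_1 = 404.4/2.351 = 172.0 μs.
Leg 2: γ = 1/√(1 − 0.8223²) = 1/√0.3238 = 1.757; τ_2 = 145.0/1.757 = 82.51 μs.
Leg 3: speed unknown; τ_3 = 206.8/γ_3.
Total proper time: 172.0 + 82.51 + τ_3 = 363.2, so τ_3 = 363.2 − 254.5 = 108.7 μs.
γ_3 = 206.8/108.7 = 1.903; β = √(1 − 1/γ²) = √0.7240.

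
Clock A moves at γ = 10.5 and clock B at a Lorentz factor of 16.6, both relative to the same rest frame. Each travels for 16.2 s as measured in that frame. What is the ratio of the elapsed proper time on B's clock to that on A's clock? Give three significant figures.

A: γ = 10.5. B: γ = 16.6.
τ_A/τ_B = γ_B/γ_A = 16.60/10.50 = 1.581, so τ_B/τ_A = 0.6325.

τ_B/τ_A = 0.633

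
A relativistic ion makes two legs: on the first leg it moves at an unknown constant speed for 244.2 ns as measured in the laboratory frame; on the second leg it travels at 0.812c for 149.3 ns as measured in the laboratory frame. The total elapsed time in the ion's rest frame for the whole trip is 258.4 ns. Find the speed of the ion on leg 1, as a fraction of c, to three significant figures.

Leg 1: speed unknown; τ_1 = 244.2/γ_1.
Leg 2: γ = 1/√(1 − 0.812²) = 1/√0.3407 = 1.713; τ_2 = 149.3/1.713 = 87.14 ns.
Total proper time: τ_1 + 87.14 = 258.4, so τ_1 = 258.4 − 87.14 = 171.3 ns.
γ_1 = 244.2/171.3 = 1.426; β = √(1 − 1/γ²) = √0.5082.

β = 0.713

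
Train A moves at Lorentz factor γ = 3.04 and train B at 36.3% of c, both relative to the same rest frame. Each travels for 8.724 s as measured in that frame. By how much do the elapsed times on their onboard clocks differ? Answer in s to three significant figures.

|τ_A − τ_B| = 5.26 s

A: γ = 3.04; τ_A = 8.724/3.040 = 2.870 s.
B: β = 0.363; γ = 1/√(1 − 0.363²) = 1/√0.8682 = 1.073; τ_B = 8.724/1.073 = 8.129 s.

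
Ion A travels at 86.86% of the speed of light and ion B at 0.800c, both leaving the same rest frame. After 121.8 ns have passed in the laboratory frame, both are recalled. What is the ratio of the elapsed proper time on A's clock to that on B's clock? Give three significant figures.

τ_A/τ_B = 0.826

A: β = 0.8686; γ = 1/√(1 − 0.8686²) = 1/√0.2455 = 2.018. B: γ = 1/√(1 − 0.800²) = 5/3 ≈ 1.667.
τ_A/τ_B = γ_B/γ_A = 1.667/2.018 = 0.8259, so τ_A/τ_B = 0.8259.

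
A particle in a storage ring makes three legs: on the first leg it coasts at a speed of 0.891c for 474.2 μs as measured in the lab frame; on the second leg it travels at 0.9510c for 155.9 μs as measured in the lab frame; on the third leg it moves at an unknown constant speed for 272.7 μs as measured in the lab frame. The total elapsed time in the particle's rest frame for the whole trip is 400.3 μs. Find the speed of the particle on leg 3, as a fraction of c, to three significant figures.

Leg 1: γ = 1/√(1 − 0.891²) = 1/√0.2061 = 2.203; τ_1 = 474.2/2.203 = 215.3 μs.
Leg 2: γ = 1/√(1 − 0.9510²) = 1/√0.09560 = 3.234; τ_2 = 155.9/3.234 = 48.20 μs.
Leg 3: speed unknown; τ_3 = 272.7/γ_3.
Total proper time: 215.3 + 48.20 + τ_3 = 400.3, so τ_3 = 400.3 − 263.5 = 136.8 μs.
γ_3 = 272.7/136.8 = 1.993; β = √(1 − 1/γ²) = √0.7483.

β = 0.865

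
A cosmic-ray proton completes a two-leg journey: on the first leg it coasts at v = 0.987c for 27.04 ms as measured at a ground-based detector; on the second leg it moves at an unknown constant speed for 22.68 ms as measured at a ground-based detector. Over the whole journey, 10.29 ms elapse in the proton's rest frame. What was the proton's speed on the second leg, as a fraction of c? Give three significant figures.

β = 0.965

Leg 1: γ = 1/√(1 − 0.987²) = 1/√0.02583 = 6.222; τ_1 = 27.04/6.222 = 4.346 ms.
Leg 2: speed unknown; τ_2 = 22.68/γ_2.
Total proper time: 4.346 + τ_2 = 10.29, so τ_2 = 10.29 − 4.346 = 5.944 ms.
γ_2 = 22.68/5.944 = 3.816; β = √(1 − 1/γ²) = √0.9313.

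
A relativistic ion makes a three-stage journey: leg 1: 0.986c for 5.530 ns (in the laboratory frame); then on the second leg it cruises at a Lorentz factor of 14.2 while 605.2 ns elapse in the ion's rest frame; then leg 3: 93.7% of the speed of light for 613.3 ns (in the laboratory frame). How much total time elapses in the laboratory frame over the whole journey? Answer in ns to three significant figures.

Δt = 9210 ns

Leg 1: 5.530 ns is already measured in the laboratory frame.
Leg 2: γ = 14.2; Δt_2 = 14.20 × 605.2 = 8594 ns.
Leg 3: 613.3 ns is already measured in the laboratory frame.
Total: 5.530 + 8594 + 613.3 ns.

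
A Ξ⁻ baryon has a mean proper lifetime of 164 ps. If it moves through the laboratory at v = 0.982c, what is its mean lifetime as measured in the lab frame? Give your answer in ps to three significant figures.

γ = 1/√(1 − 0.982²) = 1/√0.03568 = 5.294
The rest-frame lifetime is the proper time; the lab measures the dilated interval Δt = γτ₀ = 5.294 × 164 ps.

Δt = 868 ps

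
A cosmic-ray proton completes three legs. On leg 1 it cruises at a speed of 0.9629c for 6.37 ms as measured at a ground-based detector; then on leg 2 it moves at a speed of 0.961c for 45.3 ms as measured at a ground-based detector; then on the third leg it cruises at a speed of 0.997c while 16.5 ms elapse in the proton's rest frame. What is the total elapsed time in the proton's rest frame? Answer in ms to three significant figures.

Leg 1: γ = 1/√(1 − 0.9629²) = 1/√0.07282 = 3.706; τ_1 = 6.37/3.706 = 1.719 ms.
Leg 2: γ = 1/√(1 − 0.961²) = 1/√0.07648 = 3.616; τ_2 = 45.3/3.616 = 12.53 ms.
Leg 3: 16.5 ms is already measured in the proton's rest frame.
Total: 1.719 + 12.53 + 16.50 ms.

τ = 30.7 ms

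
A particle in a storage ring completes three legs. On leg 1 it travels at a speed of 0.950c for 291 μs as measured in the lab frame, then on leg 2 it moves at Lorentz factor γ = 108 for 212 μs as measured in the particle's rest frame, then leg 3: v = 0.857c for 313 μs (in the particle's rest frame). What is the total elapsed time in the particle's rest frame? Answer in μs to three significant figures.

τ = 616 μs

Leg 1: γ = 1/√(1 − 0.950²) = 1/√0.09750 = 3.203; τ_1 = 291/3.203 = 90.86 μs.
Leg 2: 212 μs is already measured in the particle's rest frame.
Leg 3: 313 μs is already measured in the particle's rest frame.
Total: 90.86 + 212.0 + 313.0 μs.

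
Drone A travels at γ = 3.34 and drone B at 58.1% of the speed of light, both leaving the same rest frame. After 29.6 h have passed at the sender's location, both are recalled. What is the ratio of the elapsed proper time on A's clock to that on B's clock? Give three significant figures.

A: γ = 3.34. B: β = 0.581; γ = 1/√(1 − 0.581²) = 1/√0.6624 = 1.229.
τ_A/τ_B = γ_B/γ_A = 1.229/3.340 = 0.3679, so τ_A/τ_B = 0.3679.

τ_A/τ_B = 0.368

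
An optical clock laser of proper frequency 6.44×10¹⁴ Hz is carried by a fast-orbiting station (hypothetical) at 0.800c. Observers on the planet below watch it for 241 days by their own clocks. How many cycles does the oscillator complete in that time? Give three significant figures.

N = 8.05×10²¹

γ = 1/√(1 − 0.800²) = 5/3 ≈ 1.667
During 241 days of lab time, the oscillator's proper time advances by τ = Δt/γ = 241/1.667 = 144.6 days = 1.249×10⁷ s.
N = f × τ = 6.44×10¹⁴ × 1.249×10⁷ = 8.046×10²¹.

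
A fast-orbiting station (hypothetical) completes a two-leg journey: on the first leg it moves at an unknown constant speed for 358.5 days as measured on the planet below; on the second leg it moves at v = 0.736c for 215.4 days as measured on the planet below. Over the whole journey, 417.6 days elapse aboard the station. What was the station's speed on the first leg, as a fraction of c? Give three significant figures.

β = 0.652

Leg 1: speed unknown; τ_1 = 358.5/γ_1.
Leg 2: γ = 1/√(1 − 0.736²) = 1/√0.4583 = 1.477; τ_2 = 215.4/1.477 = 145.8 days.
Total proper time: τ_1 + 145.8 = 417.6, so τ_1 = 417.6 − 145.8 = 271.8 days.
γ_1 = 358.5/271.8 = 1.319; β = √(1 − 1/γ²) = √0.4253.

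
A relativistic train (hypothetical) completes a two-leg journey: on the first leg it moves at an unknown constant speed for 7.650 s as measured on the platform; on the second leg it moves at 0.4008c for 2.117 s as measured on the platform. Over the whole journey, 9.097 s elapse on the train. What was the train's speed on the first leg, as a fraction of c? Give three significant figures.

β = 0.353

Leg 1: speed unknown; τ_1 = 7.650/γ_1.
Leg 2: γ = 1/√(1 − 0.4008²) = 1/√0.8394 = 1.092; τ_2 = 2.117/1.092 = 1.940 s.
Total proper time: τ_1 + 1.940 = 9.097, so τ_1 = 9.097 − 1.940 = 7.157 s.
γ_1 = 7.650/7.157 = 1.069; β = √(1 − 1/γ²) = √0.1246.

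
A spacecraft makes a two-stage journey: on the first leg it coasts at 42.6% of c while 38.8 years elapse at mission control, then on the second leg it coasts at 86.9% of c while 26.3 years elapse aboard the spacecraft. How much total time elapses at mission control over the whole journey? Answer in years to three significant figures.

Leg 1: 38.8 years is already measured at mission control.
Leg 2: β = 0.869; γ = 1/√(1 − 0.869²) = 1/√0.2448 = 2.021; Δt_2 = 2.021 × 26.3 = 53.15 years.
Total: 38.80 + 53.15 years.

Δt = 92.0 years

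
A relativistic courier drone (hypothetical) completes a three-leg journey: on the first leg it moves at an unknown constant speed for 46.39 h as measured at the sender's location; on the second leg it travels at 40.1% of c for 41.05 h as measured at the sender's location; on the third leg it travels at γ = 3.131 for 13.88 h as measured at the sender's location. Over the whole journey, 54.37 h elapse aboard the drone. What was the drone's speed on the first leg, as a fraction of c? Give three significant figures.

β = 0.964

Leg 1: speed unknown; τ_1 = 46.39/γ_1.
Leg 2: β = 0.401; γ = 1/√(1 − 0.401²) = 1/√0.8392 = 1.092; τ_2 = 41.05/1.092 = 37.61 h.
Leg 3: γ = 3.131; τ_3 = 13.88/3.131 = 4.433 h.
Total proper time: τ_1 + 37.61 + 4.433 = 54.37, so τ_1 = 54.37 − 42.04 = 12.33 h.
γ_1 = 46.39/12.33 = 3.762; β = √(1 − 1/γ²) = √0.9293.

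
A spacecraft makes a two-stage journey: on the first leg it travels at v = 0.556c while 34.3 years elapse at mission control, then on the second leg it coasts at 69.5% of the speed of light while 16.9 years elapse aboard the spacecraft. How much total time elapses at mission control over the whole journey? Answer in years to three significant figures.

Leg 1: 34.3 years is already measured at mission control.
Leg 2: β = 0.695; γ = 1/√(1 − 0.695²) = 1/√0.5170 = 1.391; Δt_2 = 1.391 × 16.9 = 23.50 years.
Total: 34.30 + 23.50 years.

Δt = 57.8 years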